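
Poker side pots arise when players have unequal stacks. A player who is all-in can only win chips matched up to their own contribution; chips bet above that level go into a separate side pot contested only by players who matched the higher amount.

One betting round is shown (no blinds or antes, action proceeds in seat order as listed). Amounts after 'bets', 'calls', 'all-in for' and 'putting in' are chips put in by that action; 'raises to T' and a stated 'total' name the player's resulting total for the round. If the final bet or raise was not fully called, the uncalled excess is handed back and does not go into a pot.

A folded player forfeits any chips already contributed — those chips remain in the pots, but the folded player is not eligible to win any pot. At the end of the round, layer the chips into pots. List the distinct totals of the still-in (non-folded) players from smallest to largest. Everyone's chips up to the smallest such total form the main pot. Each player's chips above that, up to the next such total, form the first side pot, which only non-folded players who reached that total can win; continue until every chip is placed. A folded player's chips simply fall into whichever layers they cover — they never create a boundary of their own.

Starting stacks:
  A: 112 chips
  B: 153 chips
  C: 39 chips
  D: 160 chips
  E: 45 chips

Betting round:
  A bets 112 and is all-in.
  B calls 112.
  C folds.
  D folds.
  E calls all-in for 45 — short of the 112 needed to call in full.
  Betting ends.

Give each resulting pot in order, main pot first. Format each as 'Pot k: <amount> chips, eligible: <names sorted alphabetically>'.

Contributions: A=112, B=112, E=45
Folded: C, D
Pot levels (distinct totals of non-folded players): 45, 112
Layer 1-45: 45 each from A, B, E = 45*3 = 135 chips; eligible A, B, E
Layer 46-112: 67 each from A, B = 67*2 = 134 chips; eligible A, B

Pot 1: 135 chips, eligible: A, B, E
Pot 2: 134 chips, eligible: A, B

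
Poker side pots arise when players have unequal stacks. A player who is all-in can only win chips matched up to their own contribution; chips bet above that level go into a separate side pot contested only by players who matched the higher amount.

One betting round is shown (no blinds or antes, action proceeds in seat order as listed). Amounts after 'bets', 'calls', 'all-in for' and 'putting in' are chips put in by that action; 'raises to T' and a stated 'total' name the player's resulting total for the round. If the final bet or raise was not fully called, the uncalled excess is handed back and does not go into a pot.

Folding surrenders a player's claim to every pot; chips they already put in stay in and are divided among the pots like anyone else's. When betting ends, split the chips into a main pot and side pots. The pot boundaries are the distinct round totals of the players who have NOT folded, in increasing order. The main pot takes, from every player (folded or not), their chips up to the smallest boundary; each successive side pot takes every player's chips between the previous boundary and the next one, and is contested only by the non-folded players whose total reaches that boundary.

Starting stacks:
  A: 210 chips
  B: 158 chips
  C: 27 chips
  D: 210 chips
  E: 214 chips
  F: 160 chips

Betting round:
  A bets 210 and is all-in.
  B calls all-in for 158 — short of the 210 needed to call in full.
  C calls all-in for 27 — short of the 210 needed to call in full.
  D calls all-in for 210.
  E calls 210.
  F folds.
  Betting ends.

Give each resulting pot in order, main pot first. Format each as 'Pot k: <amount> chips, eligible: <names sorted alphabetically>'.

Contributions: A=210, B=158, C=27, D=210, E=210
Folded: F
Pot levels (distinct totals of non-folded players): 27, 158, 210
Layer 1-27: 27 each from A, B, C, D, E = 27*5 = 135 chips; eligible A, B, C, D, E
Layer 28-158: 131 each from A, B, D, E = 131*4 = 524 chips; eligible A, B, D, E
Layer 159-210: 52 each from A, D, E = 52*3 = 156 chips; eligible A, D, E

Pot 1: 135 chips, eligible: A, B, C, D, E
Pot 2: 524 chips, eligible: A, B, D, E
Pot 3: 156 chips, eligible: A, D, E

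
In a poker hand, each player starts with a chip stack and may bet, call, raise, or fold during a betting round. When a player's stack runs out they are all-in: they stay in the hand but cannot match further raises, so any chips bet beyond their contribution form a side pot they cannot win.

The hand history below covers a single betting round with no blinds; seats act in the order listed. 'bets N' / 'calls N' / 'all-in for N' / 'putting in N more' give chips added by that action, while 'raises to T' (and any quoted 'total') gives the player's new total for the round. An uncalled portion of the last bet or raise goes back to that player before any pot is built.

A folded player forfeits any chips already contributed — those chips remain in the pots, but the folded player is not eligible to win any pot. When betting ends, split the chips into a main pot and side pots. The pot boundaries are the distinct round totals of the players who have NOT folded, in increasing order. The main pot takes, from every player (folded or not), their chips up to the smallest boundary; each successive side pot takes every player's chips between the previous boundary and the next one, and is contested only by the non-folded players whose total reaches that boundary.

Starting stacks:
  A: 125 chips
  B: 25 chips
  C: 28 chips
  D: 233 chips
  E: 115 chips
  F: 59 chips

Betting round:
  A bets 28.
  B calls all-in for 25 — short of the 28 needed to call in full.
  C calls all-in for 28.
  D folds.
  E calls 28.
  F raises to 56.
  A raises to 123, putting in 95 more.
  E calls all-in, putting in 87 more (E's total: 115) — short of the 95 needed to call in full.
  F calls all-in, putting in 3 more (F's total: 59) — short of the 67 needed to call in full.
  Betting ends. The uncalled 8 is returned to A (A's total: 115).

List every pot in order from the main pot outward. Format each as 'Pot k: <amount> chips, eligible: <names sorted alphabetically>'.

Pot 1: 125 chips, eligible: A, B, C, E, F
Pot 2: 12 chips, eligible: A, C, E, F
Pot 3: 93 chips, eligible: A, E, F
Pot 4: 112 chips, eligible: A, E

Derivation:
Contributions (after 8 returned to A): A=115, B=25, C=28, E=115, F=59
Folded: D
Pot levels (distinct totals of non-folded players): 25, 28, 59, 115
Layer 1-25: 25 each from A, B, C, E, F = 25*5 = 125 chips; eligible A, B, C, E, F
Layer 26-28: 3 each from A, C, E, F = 3*4 = 12 chips; eligible A, C, E, F
Layer 29-59: 31 each from A, E, F = 31*3 = 93 chips; eligible A, E, F
Layer 60-115: 56 each from A, E = 56*2 = 112 chips; eligible A, E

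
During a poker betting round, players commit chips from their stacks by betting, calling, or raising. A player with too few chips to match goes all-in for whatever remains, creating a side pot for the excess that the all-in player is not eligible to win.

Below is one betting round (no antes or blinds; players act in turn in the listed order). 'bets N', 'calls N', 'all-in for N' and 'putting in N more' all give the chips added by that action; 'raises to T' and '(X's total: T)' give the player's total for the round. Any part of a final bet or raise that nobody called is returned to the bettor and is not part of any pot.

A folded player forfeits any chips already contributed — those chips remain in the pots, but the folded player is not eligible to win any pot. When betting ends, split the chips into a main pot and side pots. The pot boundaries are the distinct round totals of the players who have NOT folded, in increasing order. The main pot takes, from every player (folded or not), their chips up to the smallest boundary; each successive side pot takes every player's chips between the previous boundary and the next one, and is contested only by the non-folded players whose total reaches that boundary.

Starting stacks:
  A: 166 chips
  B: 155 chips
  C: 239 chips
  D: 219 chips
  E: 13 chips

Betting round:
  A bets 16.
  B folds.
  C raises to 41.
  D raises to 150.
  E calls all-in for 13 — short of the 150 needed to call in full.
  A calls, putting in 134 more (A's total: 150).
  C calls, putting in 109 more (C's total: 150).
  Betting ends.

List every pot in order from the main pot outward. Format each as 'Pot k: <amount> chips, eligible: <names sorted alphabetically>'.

Pot 1: 52 chips, eligible: A, C, D, E
Pot 2: 411 chips, eligible: A, C, D

Derivation:
Contributions: A=150, C=150, D=150, E=13
Folded: B
Pot levels (distinct totals of non-folded players): 13, 150
Layer 1-13: 13 each from A, C, D, E = 13*4 = 52 chips; eligible A, C, D, E
Layer 14-150: 137 each from A, C, D = 137*3 = 411 chips; eligible A, C, D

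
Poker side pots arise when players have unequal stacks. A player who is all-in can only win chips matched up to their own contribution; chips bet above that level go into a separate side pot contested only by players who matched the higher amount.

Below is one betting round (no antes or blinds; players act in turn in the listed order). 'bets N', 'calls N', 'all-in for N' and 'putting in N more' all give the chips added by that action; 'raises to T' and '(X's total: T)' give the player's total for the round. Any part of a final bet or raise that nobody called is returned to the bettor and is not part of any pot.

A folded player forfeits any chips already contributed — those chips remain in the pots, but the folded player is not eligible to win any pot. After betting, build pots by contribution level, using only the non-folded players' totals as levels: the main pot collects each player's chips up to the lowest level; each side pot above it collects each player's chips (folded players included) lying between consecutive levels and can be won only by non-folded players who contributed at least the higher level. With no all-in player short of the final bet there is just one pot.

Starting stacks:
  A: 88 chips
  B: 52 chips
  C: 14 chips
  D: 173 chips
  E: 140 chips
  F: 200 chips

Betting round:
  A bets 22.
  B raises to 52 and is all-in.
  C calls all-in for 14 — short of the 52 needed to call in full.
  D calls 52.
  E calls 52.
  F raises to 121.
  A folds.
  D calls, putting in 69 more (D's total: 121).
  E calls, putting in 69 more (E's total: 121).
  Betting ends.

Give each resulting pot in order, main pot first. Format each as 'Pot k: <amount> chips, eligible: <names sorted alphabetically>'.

Contributions: A=22, B=52, C=14, D=121, E=121, F=121
Folded: A
Pot levels (distinct totals of non-folded players): 14, 52, 121
Layer 1-14: 14 each from A, B, C, D, E, F = 14*6 = 84 chips; eligible B, C, D, E, F
Layer 15-52: A 8 + B 38 + D 38 + E 38 + F 38 = 160 chips; eligible B, D, E, F
Layer 53-121: 69 each from D, E, F = 69*3 = 207 chips; eligible D, E, F

Pot 1: 84 chips, eligible: B, C, D, E, F
Pot 2: 160 chips, eligible: B, D, E, F
Pot 3: 207 chips, eligible: D, E, F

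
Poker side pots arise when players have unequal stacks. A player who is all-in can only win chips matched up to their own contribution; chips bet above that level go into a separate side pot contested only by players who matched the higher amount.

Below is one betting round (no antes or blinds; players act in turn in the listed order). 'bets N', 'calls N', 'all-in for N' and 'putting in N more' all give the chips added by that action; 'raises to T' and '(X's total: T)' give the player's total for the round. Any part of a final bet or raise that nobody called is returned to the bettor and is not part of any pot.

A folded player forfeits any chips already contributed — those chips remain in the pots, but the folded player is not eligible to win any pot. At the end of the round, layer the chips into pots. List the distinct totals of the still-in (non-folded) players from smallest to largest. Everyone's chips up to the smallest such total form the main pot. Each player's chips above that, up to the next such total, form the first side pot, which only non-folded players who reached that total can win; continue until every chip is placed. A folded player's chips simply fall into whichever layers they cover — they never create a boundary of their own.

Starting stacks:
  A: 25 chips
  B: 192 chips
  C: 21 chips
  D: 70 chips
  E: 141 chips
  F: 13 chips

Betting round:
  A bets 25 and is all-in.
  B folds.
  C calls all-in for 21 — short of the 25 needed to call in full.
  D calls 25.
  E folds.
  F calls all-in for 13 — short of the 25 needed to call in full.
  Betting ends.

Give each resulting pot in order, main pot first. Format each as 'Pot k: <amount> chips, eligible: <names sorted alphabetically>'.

Pot 1: 52 chips, eligible: A, C, D, F
Pot 2: 24 chips, eligible: A, C, D
Pot 3: 8 chips, eligible: A, D

Derivation:
Contributions: A=25, C=21, D=25, F=13
Folded: B, E
Pot levels (distinct totals of non-folded players): 13, 21, 25
Layer 1-13: 13 each from A, C, D, F = 13*4 = 52 chips; eligible A, C, D, F
Layer 14-21: 8 each from A, C, D = 8*3 = 24 chips; eligible A, C, D
Layer 22-25: 4 each from A, D = 4*2 = 8 chips; eligible A, D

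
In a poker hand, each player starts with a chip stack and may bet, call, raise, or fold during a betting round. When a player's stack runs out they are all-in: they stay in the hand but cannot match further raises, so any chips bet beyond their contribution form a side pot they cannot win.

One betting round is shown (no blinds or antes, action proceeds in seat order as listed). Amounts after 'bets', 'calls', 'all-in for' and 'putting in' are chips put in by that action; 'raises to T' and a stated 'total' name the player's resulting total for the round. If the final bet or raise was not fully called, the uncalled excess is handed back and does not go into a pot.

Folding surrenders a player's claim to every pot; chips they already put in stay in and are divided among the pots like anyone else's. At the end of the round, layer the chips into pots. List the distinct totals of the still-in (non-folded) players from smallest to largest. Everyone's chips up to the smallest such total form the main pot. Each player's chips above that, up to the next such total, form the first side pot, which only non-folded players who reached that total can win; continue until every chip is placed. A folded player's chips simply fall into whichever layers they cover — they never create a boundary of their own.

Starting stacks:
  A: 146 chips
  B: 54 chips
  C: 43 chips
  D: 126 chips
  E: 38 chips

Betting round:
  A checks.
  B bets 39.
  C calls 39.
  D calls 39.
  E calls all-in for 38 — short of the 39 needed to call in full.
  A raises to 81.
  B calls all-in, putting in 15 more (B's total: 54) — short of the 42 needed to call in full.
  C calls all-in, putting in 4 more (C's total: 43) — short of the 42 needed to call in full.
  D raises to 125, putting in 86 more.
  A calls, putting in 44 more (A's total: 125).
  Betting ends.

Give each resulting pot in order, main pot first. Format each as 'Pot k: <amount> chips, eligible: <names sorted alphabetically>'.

Contributions: A=125, B=54, C=43, D=125, E=38
Pot levels (distinct totals of non-folded players): 38, 43, 54, 125
Layer 1-38: 38 each from A, B, C, D, E = 38*5 = 190 chips; eligible A, B, C, D, E
Layer 39-43: 5 each from A, B, C, D = 5*4 = 20 chips; eligible A, B, C, D
Layer 44-54: 11 each from A, B, D = 11*3 = 33 chips; eligible A, B, D
Layer 55-125: 71 each from A, D = 71*2 = 142 chips; eligible A, D

Pot 1: 190 chips, eligible: A, B, C, D, E
Pot 2: 20 chips, eligible: A, B, C, D
Pot 3: 33 chips, eligible: A, B, D
Pot 4: 142 chips, eligible: A, D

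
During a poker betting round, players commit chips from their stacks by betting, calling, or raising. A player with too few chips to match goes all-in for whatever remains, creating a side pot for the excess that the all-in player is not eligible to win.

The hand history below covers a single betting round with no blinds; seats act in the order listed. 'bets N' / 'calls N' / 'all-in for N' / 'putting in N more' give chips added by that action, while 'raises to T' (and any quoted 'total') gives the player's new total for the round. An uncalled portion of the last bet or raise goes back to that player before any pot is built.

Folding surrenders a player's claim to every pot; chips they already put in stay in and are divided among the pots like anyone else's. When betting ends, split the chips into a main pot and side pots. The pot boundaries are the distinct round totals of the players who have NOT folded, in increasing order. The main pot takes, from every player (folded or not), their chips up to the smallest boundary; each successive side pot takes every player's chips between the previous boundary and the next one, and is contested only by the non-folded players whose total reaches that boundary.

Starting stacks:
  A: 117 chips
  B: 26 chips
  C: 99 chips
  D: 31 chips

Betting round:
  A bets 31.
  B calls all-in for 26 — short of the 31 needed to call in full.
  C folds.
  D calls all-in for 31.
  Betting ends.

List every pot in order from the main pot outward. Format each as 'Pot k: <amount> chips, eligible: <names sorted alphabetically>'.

Contributions: A=31, B=26, D=31
Folded: C
Pot levels (distinct totals of non-folded players): 26, 31
Layer 1-26: 26 each from A, B, D = 26*3 = 78 chips; eligible A, B, D
Layer 27-31: 5 each from A, D = 5*2 = 10 chips; eligible A, D

Pot 1: 78 chips, eligible: A, B, D
Pot 2: 10 chips, eligible: A, D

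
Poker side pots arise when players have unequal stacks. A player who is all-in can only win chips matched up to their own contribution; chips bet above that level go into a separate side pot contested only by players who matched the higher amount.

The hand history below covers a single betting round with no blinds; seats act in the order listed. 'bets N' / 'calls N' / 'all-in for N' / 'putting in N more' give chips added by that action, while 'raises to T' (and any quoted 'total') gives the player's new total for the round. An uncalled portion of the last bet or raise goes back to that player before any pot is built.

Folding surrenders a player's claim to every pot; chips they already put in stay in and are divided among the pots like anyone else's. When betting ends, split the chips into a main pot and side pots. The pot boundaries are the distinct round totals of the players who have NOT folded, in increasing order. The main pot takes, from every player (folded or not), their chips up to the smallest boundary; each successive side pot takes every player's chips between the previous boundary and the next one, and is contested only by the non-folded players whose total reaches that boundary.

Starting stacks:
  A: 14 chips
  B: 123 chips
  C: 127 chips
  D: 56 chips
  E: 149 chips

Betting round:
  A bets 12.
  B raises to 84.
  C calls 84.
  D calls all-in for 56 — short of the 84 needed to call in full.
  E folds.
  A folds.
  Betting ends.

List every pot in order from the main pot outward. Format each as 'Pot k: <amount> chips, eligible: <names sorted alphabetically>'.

Pot 1: 180 chips, eligible: B, C, D
Pot 2: 56 chips, eligible: B, C

Derivation:
Contributions: A=12, B=84, C=84, D=56
Folded: A, E
Pot levels (distinct totals of non-folded players): 56, 84
Layer 1-56: A 12 + B 56 + C 56 + D 56 = 180 chips; eligible B, C, D
Layer 57-84: 28 each from B, C = 28*2 = 56 chips; eligible B, C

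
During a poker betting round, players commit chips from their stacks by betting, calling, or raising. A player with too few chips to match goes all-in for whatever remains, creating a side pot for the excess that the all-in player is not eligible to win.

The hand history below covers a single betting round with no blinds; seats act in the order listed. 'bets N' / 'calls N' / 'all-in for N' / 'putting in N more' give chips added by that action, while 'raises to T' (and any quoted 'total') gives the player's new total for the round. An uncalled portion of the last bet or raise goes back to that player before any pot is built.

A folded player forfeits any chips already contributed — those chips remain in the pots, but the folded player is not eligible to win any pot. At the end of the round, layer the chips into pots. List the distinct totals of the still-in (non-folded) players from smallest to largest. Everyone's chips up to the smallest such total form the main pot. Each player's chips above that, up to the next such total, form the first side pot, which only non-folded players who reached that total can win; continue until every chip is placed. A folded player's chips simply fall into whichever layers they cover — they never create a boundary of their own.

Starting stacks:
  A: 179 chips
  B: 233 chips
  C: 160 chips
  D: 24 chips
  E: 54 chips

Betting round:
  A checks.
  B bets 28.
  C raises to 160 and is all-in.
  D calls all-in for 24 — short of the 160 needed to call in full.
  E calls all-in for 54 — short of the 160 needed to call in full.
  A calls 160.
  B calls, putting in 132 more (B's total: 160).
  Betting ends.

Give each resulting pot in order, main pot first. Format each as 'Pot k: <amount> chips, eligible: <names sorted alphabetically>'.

Pot 1: 120 chips, eligible: A, B, C, D, E
Pot 2: 120 chips, eligible: A, B, C, E
Pot 3: 318 chips, eligible: A, B, C

Derivation:
Contributions: A=160, B=160, C=160, D=24, E=54
Pot levels (distinct totals of non-folded players): 24, 54, 160
Layer 1-24: 24 each from A, B, C, D, E = 24*5 = 120 chips; eligible A, B, C, D, E
Layer 25-54: 30 each from A, B, C, E = 30*4 = 120 chips; eligible A, B, C, E
Layer 55-160: 106 each from A, B, C = 106*3 = 318 chips; eligible A, B, C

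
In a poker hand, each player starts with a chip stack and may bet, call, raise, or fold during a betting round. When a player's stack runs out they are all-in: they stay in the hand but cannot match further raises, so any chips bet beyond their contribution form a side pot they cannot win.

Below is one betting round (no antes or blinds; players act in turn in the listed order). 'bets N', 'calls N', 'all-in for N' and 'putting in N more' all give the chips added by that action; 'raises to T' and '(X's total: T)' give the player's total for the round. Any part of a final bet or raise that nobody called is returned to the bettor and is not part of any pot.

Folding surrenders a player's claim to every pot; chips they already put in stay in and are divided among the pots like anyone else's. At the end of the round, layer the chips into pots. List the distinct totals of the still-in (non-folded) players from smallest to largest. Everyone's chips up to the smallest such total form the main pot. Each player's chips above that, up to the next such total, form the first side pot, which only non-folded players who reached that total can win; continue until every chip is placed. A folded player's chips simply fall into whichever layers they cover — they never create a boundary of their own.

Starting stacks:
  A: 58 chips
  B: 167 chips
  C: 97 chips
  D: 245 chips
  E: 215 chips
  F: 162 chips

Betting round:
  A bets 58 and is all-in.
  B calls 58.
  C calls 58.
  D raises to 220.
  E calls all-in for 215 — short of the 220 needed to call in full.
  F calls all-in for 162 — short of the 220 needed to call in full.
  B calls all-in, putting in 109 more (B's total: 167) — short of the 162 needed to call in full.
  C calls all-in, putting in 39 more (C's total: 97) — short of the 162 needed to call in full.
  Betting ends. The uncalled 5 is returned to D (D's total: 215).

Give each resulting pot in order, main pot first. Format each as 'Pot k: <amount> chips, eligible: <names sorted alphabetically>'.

Contributions (after 5 returned to D): A=58, B=167, C=97, D=215, E=215, F=162
Pot levels (distinct totals of non-folded players): 58, 97, 162, 167, 215
Layer 1-58: 58 each from A, B, C, D, E, F = 58*6 = 348 chips; eligible A, B, C, D, E, F
Layer 59-97: 39 each from B, C, D, E, F = 39*5 = 195 chips; eligible B, C, D, E, F
Layer 98-162: 65 each from B, D, E, F = 65*4 = 260 chips; eligible B, D, E, F
Layer 163-167: 5 each from B, D, E = 5*3 = 15 chips; eligible B, D, E
Layer 168-215: 48 each from D, E = 48*2 = 96 chips; eligible D, E

Pot 1: 348 chips, eligible: A, B, C, D, E, F
Pot 2: 195 chips, eligible: B, C, D, E, F
Pot 3: 260 chips, eligible: B, D, E, F
Pot 4: 15 chips, eligible: B, D, E
Pot 5: 96 chips, eligible: D, E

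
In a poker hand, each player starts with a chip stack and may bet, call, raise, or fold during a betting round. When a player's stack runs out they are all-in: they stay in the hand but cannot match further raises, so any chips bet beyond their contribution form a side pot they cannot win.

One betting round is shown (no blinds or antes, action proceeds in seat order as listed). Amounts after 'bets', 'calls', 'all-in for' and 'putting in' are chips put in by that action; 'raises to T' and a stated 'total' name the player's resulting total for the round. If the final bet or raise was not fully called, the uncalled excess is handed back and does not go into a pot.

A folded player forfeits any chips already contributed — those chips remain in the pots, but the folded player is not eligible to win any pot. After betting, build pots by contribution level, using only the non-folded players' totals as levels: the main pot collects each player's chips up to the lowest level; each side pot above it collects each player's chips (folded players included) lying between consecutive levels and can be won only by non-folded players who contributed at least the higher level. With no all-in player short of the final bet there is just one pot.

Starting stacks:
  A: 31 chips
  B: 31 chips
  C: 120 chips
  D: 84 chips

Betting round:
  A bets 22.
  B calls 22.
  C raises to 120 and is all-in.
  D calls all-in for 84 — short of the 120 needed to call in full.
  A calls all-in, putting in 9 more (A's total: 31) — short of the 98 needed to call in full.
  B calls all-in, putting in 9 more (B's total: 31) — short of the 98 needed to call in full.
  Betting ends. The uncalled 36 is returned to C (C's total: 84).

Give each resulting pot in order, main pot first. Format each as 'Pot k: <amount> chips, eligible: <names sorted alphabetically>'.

Contributions (after 36 returned to C): A=31, B=31, C=84, D=84
Pot levels (distinct totals of non-folded players): 31, 84
Layer 1-31: 31 each from A, B, C, D = 31*4 = 124 chips; eligible A, B, C, D
Layer 32-84: 53 each from C, D = 53*2 = 106 chips; eligible C, D

Pot 1: 124 chips, eligible: A, B, C, D
Pot 2: 106 chips, eligible: C, D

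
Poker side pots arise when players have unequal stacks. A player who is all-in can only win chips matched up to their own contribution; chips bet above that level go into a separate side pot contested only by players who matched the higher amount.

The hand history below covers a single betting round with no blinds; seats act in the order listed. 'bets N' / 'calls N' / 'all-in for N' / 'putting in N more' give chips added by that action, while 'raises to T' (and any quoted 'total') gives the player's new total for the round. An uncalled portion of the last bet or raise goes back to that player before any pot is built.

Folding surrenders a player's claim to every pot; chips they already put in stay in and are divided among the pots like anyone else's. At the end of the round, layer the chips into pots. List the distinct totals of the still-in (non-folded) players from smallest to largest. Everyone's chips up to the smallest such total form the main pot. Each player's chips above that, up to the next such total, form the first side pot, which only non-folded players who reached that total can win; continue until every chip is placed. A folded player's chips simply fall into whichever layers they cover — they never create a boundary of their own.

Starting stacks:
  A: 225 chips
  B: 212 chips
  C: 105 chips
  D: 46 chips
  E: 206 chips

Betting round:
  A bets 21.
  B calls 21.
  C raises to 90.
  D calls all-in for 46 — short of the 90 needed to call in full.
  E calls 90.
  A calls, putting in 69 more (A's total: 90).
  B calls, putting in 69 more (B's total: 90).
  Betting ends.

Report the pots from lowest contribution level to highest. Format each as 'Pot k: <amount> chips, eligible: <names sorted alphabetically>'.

Pot 1: 230 chips, eligible: A, B, C, D, E
Pot 2: 176 chips, eligible: A, B, C, E

Derivation:
Contributions: A=90, B=90, C=90, D=46, E=90
Pot levels (distinct totals of non-folded players): 46, 90
Layer 1-46: 46 each from A, B, C, D, E = 46*5 = 230 chips; eligible A, B, C, D, E
Layer 47-90: 44 each from A, B, C, E = 44*4 = 176 chips; eligible A, B, C, E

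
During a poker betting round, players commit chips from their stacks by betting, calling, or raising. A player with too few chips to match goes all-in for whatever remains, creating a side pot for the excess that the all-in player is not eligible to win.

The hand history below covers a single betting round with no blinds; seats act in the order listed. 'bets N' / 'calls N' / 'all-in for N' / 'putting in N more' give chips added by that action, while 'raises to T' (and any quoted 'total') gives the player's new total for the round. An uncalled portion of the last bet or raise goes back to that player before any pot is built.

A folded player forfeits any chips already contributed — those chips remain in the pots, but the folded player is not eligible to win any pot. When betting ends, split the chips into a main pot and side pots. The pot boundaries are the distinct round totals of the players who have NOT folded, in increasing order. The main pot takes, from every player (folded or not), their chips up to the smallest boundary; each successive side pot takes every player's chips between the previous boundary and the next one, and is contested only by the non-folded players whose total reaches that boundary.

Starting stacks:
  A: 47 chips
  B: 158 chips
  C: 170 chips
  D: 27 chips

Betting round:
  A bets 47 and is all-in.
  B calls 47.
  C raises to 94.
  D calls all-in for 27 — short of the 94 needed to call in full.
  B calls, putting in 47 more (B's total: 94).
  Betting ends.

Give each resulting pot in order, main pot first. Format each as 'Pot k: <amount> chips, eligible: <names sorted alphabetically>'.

Pot 1: 108 chips, eligible: A, B, C, D
Pot 2: 60 chips, eligible: A, B, C
Pot 3: 94 chips, eligible: B, C

Derivation:
Contributions: A=47, B=94, C=94, D=27
Pot levels (distinct totals of non-folded players): 27, 47, 94
Layer 1-27: 27 each from A, B, C, D = 27*4 = 108 chips; eligible A, B, C, D
Layer 28-47: 20 each from A, B, C = 20*3 = 60 chips; eligible A, B, C
Layer 48-94: 47 each from B, C = 47*2 = 94 chips; eligible B, C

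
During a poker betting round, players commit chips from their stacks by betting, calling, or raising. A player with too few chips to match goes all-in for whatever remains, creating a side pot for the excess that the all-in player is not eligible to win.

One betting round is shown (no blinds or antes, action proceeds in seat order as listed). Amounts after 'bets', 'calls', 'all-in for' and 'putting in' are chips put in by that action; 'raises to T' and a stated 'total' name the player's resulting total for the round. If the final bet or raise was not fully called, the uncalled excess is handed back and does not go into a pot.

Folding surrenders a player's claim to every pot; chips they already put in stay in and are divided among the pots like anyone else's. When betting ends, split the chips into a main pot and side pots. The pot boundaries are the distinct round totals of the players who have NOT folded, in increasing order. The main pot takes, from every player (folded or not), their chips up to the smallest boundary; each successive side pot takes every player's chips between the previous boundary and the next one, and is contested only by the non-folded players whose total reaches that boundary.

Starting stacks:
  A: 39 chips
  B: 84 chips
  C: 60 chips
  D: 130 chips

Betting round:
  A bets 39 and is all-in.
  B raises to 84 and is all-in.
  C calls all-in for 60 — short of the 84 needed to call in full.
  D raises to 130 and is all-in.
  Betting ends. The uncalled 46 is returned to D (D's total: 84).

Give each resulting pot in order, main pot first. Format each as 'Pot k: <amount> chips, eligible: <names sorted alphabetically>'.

Contributions (after 46 returned to D): A=39, B=84, C=60, D=84
Pot levels (distinct totals of non-folded players): 39, 60, 84
Layer 1-39: 39 each from A, B, C, D = 39*4 = 156 chips; eligible A, B, C, D
Layer 40-60: 21 each from B, C, D = 21*3 = 63 chips; eligible B, C, D
Layer 61-84: 24 each from B, D = 24*2 = 48 chips; eligible B, D

Pot 1: 156 chips, eligible: A, B, C, D
Pot 2: 63 chips, eligible: B, C, D
Pot 3: 48 chips, eligible: B, D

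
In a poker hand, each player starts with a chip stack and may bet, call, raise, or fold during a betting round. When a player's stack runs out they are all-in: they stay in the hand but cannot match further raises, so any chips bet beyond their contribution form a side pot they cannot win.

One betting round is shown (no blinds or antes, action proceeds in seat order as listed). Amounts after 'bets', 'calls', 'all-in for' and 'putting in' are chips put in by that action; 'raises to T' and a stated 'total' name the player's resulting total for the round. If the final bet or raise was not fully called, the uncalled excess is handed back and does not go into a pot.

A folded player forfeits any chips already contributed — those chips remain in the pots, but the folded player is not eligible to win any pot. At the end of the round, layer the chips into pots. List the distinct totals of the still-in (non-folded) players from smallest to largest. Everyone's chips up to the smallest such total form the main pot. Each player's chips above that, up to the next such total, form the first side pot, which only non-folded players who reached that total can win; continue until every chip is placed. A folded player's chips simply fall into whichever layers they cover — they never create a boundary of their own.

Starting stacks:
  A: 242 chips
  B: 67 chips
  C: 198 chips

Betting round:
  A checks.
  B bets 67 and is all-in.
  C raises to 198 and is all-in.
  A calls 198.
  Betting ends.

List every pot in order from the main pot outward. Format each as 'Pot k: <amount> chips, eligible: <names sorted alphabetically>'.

Contributions: A=198, B=67, C=198
Pot levels (distinct totals of non-folded players): 67, 198
Layer 1-67: 67 each from A, B, C = 67*3 = 201 chips; eligible A, B, C
Layer 68-198: 131 each from A, C = 131*2 = 262 chips; eligible A, C

Pot 1: 201 chips, eligible: A, B, C
Pot 2: 262 chips, eligible: A, C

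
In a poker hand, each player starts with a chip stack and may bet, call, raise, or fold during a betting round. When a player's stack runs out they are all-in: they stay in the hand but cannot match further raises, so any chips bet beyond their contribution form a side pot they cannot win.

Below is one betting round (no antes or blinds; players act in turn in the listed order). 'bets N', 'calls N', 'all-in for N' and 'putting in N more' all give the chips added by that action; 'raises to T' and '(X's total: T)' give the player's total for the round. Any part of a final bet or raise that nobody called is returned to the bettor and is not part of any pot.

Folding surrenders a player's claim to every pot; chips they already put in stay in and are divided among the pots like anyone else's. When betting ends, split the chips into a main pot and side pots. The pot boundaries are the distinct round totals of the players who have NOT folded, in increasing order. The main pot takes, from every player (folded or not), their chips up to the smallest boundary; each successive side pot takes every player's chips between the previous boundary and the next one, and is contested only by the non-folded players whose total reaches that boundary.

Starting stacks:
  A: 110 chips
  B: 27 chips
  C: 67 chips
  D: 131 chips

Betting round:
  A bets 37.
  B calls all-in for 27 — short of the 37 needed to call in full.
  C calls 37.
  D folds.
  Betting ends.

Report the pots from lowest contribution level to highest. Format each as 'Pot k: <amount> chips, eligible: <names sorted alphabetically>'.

Contributions: A=37, B=27, C=37
Folded: D
Pot levels (distinct totals of non-folded players): 27, 37
Layer 1-27: 27 each from A, B, C = 27*3 = 81 chips; eligible A, B, C
Layer 28-37: 10 each from A, C = 10*2 = 20 chips; eligible A, C

Pot 1: 81 chips, eligible: A, B, C
Pot 2: 20 chips, eligible: A, C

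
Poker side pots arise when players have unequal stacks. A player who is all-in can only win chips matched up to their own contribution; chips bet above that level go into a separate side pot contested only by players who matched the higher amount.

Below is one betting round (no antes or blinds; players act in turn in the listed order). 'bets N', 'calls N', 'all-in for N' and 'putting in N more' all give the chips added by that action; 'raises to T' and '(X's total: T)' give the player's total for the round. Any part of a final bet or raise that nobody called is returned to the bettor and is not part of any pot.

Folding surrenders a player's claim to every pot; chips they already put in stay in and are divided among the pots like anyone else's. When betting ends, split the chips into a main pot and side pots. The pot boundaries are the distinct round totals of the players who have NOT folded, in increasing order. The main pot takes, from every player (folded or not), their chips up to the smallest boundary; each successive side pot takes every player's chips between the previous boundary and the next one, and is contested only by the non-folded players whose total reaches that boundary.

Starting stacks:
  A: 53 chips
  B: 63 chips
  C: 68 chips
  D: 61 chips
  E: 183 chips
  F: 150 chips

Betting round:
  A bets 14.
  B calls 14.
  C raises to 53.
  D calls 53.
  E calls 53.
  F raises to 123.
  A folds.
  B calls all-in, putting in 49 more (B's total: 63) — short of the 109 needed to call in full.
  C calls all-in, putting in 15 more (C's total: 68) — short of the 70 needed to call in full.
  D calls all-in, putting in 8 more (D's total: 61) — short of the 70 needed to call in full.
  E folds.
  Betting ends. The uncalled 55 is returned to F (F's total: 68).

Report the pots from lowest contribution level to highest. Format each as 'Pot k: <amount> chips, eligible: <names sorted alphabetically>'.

Contributions (after 55 returned to F): A=14, B=63, C=68, D=61, E=53, F=68
Folded: A, E
Pot levels (distinct totals of non-folded players): 61, 63, 68
Layer 1-61: A 14 + B 61 + C 61 + D 61 + E 53 + F 61 = 311 chips; eligible B, C, D, F
Layer 62-63: 2 each from B, C, F = 2*3 = 6 chips; eligible B, C, F
Layer 64-68: 5 each from C, F = 5*2 = 10 chips; eligible C, F

Pot 1: 311 chips, eligible: B, C, D, F
Pot 2: 6 chips, eligible: B, C, F
Pot 3: 10 chips, eligible: C, F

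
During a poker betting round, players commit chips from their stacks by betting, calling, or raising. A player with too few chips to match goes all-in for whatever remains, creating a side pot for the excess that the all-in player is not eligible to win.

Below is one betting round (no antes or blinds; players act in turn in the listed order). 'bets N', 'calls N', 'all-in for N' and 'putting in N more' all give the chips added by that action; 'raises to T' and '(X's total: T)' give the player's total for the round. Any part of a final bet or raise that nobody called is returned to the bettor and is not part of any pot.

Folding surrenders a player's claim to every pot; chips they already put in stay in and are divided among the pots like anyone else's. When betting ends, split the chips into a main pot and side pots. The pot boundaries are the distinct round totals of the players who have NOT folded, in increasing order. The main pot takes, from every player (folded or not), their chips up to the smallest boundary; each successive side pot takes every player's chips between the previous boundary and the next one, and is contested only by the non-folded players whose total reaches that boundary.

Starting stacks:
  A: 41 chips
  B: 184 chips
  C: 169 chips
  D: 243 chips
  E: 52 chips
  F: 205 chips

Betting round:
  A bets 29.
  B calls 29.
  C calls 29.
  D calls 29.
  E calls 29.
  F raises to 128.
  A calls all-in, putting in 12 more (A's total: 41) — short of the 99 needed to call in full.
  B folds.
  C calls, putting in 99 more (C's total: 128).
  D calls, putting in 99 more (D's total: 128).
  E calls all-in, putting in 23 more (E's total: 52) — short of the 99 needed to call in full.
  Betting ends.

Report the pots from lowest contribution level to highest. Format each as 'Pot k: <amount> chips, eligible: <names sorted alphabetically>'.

Contributions: A=41, B=29, C=128, D=128, E=52, F=128
Folded: B
Pot levels (distinct totals of non-folded players): 41, 52, 128
Layer 1-41: A 41 + B 29 + C 41 + D 41 + E 41 + F 41 = 234 chips; eligible A, C, D, E, F
Layer 42-52: 11 each from C, D, E, F = 11*4 = 44 chips; eligible C, D, E, F
Layer 53-128: 76 each from C, D, F = 76*3 = 228 chips; eligible C, D, F

Pot 1: 234 chips, eligible: A, C, D, E, F
Pot 2: 44 chips, eligible: C, D, E, F
Pot 3: 228 chips, eligible: C, D, F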